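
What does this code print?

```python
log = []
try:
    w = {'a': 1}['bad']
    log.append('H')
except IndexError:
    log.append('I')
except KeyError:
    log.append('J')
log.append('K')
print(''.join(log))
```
JK

KeyError is caught by its specific handler, not IndexError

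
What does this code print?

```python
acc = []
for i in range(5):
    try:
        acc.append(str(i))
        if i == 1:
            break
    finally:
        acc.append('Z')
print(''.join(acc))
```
0Z1Z

finally runs even when breaking out of loop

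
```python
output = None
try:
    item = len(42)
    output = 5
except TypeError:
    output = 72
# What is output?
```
72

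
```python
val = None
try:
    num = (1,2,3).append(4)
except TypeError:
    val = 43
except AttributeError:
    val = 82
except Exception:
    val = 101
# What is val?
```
82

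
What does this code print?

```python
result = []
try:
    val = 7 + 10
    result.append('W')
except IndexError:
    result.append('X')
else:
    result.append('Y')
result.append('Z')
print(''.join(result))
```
WYZ

else block runs when no exception occurs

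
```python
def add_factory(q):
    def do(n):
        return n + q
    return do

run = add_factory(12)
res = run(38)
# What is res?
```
50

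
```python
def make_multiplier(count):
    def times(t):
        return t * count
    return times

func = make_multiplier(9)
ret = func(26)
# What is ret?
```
234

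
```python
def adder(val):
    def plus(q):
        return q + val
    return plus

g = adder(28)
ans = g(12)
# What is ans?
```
40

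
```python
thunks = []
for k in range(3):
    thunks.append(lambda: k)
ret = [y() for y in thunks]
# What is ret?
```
[2, 2, 2]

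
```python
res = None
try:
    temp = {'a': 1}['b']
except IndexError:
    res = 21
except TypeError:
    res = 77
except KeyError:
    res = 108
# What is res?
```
108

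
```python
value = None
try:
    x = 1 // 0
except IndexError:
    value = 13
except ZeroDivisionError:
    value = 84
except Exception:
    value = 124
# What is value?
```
84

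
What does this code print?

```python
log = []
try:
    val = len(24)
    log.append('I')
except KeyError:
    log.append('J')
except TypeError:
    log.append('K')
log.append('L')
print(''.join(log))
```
KL

TypeError is caught by its specific handler, not KeyError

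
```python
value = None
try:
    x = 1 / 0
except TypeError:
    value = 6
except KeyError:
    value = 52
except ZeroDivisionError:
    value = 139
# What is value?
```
139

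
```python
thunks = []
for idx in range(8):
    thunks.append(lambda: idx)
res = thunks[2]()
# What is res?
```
7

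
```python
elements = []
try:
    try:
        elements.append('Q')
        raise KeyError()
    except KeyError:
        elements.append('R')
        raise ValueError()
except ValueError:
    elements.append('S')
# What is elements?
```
['Q', 'R', 'S']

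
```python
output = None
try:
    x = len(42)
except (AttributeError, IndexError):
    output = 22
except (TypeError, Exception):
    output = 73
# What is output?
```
73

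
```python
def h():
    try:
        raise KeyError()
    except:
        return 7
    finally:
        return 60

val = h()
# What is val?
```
60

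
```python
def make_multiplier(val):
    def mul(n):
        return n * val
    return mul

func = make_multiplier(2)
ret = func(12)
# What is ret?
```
24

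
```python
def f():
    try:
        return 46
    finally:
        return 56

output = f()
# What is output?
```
56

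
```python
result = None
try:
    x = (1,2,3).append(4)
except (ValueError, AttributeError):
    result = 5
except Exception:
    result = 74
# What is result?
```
5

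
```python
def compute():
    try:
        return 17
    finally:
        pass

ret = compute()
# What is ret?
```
17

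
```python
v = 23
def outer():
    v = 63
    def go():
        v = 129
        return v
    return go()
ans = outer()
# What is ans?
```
129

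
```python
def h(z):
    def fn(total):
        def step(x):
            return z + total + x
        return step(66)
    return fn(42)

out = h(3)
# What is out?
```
111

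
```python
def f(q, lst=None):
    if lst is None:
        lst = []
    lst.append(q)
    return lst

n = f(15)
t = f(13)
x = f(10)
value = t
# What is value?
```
[13]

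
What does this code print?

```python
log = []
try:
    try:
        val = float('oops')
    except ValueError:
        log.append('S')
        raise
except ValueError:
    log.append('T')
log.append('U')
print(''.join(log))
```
STU

raise without argument re-raises current exception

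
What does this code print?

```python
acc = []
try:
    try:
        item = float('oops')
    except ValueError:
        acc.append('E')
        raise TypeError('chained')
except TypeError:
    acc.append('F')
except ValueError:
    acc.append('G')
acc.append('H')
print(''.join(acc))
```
EFH

TypeError raised and caught, original ValueError not re-raised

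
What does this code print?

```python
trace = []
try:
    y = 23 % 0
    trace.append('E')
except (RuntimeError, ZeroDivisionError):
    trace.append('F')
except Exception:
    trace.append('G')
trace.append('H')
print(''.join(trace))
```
FH

ZeroDivisionError matches tuple containing it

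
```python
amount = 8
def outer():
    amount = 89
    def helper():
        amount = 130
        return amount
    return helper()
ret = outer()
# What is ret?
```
130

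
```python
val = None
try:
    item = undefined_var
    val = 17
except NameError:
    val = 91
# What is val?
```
91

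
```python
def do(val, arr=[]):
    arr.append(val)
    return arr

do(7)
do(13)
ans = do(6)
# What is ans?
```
[7, 13, 6]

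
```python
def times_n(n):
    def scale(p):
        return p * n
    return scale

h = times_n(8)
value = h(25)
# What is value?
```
200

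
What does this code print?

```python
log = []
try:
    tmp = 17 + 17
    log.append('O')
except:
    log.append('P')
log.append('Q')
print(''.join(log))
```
OQ

No exception, try block completes normally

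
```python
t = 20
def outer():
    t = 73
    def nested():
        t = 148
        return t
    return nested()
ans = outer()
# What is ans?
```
148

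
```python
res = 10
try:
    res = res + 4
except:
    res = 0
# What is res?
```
14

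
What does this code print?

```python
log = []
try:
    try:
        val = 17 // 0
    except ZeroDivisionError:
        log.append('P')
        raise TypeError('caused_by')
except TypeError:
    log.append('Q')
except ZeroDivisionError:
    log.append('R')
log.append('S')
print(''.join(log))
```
PQS

TypeError raised and caught, original ZeroDivisionError not re-raised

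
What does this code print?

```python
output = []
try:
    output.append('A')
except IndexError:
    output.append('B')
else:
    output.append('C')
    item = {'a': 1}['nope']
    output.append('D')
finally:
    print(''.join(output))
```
AC

Try succeeds, else appends 'C', KeyError in else is uncaught, finally prints before exception propagates ('D' never appended)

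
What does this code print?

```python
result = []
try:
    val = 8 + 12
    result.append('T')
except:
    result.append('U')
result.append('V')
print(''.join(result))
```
TV

No exception, try block completes normally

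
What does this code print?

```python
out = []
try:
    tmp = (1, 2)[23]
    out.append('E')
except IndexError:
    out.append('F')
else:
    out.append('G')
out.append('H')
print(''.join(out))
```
FH

else block skipped when exception is caught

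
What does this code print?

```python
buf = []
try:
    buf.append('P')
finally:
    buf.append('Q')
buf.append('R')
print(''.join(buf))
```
PQR

try/finally without except, no exception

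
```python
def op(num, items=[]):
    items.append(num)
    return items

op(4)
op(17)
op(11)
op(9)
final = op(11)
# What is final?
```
[4, 17, 11, 9, 11]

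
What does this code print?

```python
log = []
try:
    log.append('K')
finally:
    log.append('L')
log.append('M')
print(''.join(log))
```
KLM

try/finally without except, no exception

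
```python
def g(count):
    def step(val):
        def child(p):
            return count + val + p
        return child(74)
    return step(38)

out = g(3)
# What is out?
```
115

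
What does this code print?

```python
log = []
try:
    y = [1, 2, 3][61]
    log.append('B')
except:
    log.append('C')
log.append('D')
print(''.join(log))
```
CD

Exception raised in try, caught by bare except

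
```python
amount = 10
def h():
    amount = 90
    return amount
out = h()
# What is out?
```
90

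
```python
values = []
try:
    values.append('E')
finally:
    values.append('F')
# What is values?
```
['E', 'F']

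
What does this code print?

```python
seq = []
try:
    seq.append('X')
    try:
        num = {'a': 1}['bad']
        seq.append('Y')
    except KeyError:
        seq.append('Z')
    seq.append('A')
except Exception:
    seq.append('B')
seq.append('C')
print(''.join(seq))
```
XZAC

Inner exception caught by inner handler, outer continues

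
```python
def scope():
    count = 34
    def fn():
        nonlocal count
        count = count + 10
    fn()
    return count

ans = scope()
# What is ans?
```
44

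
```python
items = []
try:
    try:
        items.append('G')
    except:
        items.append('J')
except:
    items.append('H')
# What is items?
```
['G']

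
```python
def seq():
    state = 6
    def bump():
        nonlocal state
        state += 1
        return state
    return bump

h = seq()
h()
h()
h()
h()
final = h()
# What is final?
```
11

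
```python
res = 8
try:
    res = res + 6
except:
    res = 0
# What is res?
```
14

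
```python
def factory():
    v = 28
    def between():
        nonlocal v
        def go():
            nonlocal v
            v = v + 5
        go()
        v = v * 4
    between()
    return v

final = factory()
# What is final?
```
132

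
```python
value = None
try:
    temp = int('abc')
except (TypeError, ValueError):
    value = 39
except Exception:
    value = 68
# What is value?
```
39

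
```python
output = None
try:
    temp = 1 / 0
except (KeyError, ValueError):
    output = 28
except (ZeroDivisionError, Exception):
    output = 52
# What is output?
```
52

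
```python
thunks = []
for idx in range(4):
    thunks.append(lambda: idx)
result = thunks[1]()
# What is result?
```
3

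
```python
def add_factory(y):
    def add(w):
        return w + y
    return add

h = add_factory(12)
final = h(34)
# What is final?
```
46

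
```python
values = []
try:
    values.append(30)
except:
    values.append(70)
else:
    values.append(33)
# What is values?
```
[30, 33]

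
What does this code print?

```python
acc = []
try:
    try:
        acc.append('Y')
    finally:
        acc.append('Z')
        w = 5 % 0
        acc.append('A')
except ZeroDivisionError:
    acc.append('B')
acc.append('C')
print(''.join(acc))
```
YZBC

Exception in inner finally caught by outer except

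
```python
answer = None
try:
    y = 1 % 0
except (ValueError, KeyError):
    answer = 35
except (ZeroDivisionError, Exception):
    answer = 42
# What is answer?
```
42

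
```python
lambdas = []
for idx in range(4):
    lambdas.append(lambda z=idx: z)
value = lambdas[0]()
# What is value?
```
0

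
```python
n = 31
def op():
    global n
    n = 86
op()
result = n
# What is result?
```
86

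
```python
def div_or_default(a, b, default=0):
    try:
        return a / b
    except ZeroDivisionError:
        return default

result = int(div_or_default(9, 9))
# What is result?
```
1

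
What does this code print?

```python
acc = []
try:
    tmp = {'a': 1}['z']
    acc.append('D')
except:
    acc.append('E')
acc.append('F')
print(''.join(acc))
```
EF

Exception raised in try, caught by bare except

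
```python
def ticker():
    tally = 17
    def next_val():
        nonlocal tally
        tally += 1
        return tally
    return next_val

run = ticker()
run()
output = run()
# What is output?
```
19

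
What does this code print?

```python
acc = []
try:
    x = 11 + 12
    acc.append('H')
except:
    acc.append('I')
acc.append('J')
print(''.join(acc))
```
HJ

No exception, try block completes normally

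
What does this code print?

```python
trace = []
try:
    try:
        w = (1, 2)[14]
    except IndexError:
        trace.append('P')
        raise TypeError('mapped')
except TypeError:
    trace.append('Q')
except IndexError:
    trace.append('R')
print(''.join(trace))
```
PQ

New TypeError raised, caught by outer TypeError handler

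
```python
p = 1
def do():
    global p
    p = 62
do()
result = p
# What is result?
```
62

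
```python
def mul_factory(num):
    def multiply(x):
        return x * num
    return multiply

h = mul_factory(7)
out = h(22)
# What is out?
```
154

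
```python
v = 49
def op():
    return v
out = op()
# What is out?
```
49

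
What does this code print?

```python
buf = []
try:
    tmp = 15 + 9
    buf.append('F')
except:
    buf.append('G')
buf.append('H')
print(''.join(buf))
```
FH

No exception, try block completes normally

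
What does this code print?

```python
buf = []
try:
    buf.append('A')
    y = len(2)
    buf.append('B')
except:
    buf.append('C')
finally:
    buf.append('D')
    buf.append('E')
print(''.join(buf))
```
ACDE

Code before exception runs, then except, then all of finally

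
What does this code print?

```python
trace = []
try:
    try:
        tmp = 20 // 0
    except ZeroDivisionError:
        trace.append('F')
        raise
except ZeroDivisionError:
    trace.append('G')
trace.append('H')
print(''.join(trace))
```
FGH

raise without argument re-raises current exception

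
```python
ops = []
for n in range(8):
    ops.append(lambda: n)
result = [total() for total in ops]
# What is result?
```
[7, 7, 7, 7, 7, 7, 7, 7]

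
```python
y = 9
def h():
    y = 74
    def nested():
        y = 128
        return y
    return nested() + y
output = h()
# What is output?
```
202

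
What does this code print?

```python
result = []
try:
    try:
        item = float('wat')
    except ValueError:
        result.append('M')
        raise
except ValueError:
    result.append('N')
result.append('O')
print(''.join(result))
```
MNO

raise without argument re-raises current exception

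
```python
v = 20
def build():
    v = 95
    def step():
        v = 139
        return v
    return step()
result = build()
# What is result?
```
139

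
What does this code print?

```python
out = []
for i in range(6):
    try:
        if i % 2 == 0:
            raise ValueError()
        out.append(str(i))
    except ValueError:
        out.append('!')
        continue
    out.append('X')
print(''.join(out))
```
!1X!3X!5X

continue in except skips rest of loop body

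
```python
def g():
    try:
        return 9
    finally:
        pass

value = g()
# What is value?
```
9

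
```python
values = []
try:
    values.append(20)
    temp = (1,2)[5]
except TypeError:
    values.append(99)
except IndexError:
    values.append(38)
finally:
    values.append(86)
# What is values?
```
[20, 38, 86]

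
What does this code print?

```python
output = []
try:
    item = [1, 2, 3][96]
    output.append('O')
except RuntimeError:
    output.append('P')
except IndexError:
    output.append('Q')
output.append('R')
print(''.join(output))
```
QR

IndexError is caught by its specific handler, not RuntimeError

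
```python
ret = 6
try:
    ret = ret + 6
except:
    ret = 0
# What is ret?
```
12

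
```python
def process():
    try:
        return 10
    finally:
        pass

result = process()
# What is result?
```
10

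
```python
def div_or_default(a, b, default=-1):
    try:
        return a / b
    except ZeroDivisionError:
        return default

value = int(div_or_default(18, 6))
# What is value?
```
3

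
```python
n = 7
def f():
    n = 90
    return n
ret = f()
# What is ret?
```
90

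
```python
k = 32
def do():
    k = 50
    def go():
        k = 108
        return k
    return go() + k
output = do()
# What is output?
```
158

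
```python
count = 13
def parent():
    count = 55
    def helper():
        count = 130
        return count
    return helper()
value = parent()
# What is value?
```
130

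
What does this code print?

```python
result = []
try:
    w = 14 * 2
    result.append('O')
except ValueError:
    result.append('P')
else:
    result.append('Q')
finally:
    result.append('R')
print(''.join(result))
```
OQR

else runs before finally when no exception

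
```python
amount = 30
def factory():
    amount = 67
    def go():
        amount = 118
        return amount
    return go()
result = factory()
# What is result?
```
118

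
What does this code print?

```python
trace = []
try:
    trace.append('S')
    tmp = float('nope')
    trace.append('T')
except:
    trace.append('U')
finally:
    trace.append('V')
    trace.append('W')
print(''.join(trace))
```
SUVW

Code before exception runs, then except, then all of finally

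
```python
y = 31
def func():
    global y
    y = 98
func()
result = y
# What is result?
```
98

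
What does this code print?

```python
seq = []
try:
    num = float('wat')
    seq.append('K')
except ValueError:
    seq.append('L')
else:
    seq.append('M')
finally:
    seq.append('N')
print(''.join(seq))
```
LN

Exception: except runs, else skipped, finally runs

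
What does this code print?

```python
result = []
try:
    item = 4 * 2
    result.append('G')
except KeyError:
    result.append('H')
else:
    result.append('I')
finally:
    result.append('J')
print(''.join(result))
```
GIJ

else runs before finally when no exception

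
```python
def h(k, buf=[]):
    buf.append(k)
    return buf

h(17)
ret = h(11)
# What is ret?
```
[17, 11]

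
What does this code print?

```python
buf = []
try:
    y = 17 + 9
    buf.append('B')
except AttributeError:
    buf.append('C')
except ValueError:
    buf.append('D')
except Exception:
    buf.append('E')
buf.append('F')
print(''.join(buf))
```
BF

No exception, try block completes normally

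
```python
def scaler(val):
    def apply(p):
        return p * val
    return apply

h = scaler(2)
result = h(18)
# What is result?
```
36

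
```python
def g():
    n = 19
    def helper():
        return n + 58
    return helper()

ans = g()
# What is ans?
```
77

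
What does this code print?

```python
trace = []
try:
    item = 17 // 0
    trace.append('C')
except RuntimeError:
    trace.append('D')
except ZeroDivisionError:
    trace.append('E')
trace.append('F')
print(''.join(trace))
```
EF

ZeroDivisionError is caught by its specific handler, not RuntimeError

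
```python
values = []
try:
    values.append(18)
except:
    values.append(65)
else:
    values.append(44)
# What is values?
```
[18, 44]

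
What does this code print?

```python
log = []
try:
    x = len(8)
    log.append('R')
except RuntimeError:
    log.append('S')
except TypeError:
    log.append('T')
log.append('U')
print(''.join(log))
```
TU

TypeError is caught by its specific handler, not RuntimeError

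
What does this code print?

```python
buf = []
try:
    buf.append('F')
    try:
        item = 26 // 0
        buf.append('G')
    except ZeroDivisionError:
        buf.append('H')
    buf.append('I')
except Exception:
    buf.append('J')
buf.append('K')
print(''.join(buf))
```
FHIK

Inner exception caught by inner handler, outer continues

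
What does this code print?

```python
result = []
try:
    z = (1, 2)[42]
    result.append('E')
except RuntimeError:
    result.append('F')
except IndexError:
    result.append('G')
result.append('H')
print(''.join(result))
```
GH

IndexError is caught by its specific handler, not RuntimeError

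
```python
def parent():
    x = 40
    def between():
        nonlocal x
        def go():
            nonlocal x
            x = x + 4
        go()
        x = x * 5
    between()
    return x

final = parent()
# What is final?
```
220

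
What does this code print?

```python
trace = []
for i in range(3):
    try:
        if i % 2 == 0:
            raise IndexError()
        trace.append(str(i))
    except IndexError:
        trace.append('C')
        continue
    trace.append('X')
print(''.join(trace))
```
C1XC

continue in except skips rest of loop body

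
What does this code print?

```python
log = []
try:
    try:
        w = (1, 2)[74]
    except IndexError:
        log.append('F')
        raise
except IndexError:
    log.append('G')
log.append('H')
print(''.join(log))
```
FGH

raise without argument re-raises current exception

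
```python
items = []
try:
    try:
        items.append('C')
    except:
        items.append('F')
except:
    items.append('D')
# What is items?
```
['C']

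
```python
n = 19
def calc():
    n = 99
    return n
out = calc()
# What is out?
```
99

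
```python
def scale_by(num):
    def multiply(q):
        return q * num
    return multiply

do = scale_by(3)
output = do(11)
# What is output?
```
33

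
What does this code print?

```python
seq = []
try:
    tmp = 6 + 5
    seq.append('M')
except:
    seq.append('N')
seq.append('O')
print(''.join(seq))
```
MO

No exception, try block completes normally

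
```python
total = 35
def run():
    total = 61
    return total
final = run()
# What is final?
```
61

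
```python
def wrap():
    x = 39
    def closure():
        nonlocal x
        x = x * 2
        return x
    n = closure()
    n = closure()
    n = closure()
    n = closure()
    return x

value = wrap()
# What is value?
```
624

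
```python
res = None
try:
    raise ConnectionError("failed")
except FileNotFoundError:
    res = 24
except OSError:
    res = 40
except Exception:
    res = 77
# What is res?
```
40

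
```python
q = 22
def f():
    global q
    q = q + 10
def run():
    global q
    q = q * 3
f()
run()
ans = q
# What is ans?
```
96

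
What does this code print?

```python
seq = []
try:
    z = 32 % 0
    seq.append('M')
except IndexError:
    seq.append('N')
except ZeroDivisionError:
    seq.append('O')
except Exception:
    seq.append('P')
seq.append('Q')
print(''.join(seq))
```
OQ

ZeroDivisionError matches before generic Exception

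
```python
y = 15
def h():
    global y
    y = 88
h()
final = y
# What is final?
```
88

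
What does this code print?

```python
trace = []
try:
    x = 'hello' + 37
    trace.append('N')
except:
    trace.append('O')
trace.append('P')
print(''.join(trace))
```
OP

Exception raised in try, caught by bare except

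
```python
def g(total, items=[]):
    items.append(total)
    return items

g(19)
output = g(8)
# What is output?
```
[19, 8]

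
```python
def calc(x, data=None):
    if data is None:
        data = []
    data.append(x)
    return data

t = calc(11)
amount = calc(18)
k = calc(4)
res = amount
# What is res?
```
[18]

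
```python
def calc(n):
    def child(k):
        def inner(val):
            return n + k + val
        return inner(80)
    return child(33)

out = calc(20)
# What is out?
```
133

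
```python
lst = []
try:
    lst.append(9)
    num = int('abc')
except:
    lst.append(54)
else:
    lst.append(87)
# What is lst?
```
[9, 54]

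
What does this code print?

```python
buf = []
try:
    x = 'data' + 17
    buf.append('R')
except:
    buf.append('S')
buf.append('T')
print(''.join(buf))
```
ST

Exception raised in try, caught by bare except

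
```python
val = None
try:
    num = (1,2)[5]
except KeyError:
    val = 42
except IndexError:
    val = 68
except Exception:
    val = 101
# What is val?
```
68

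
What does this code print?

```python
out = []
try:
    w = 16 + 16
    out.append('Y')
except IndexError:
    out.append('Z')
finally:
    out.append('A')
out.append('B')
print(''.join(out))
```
YAB

finally runs after normal execution too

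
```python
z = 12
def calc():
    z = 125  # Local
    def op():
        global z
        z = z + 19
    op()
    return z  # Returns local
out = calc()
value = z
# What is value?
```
31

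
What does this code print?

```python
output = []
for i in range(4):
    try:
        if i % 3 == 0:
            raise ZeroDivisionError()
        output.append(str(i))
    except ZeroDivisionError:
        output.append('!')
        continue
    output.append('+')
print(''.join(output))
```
!1+2+!

continue in except skips rest of loop body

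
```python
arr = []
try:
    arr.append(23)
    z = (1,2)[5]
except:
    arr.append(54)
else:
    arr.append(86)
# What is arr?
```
[23, 54]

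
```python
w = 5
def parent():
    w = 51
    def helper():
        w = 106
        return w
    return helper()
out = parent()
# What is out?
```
106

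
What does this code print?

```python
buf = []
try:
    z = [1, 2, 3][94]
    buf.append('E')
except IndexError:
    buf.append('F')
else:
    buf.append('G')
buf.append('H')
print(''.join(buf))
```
FH

else block skipped when exception is caught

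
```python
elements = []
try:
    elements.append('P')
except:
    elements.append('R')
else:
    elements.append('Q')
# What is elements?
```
['P', 'Q']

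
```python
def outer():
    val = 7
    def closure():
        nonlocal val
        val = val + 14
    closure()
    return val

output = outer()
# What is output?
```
21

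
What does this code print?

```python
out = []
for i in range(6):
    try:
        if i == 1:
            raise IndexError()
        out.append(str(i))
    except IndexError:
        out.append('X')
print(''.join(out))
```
0X2345

Exception on i=1 caught, loop continues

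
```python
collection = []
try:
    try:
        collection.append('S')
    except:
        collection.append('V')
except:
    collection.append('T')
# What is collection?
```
['S']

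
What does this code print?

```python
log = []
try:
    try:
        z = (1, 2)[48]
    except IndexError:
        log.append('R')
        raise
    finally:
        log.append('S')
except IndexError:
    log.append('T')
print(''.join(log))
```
RST

finally runs before re-raised exception propagates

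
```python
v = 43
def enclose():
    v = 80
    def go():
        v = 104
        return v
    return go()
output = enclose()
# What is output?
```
104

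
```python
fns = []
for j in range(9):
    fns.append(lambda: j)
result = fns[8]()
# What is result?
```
8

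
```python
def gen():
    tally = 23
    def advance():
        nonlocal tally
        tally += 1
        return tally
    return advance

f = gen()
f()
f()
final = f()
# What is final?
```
26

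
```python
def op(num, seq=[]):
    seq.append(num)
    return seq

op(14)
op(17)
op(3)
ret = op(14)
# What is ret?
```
[14, 17, 3, 14]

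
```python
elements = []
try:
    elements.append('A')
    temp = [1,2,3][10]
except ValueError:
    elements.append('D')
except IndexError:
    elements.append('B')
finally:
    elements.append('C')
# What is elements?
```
['A', 'B', 'C']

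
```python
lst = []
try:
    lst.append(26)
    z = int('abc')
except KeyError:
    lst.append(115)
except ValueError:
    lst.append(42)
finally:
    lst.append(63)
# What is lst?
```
[26, 42, 63]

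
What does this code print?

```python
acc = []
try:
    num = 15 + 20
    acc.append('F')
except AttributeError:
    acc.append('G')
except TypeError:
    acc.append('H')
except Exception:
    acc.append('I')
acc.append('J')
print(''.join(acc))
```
FJ

No exception, try block completes normally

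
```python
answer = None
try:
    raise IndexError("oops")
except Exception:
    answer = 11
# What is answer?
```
11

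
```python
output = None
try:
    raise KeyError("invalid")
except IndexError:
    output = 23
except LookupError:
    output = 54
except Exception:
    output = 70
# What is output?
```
54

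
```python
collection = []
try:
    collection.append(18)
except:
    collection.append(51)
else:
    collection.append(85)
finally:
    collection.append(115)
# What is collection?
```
[18, 85, 115]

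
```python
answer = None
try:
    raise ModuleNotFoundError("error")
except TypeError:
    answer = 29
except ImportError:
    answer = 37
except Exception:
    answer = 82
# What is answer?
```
37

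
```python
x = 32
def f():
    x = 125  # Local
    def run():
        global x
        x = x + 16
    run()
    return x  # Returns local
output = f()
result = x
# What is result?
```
48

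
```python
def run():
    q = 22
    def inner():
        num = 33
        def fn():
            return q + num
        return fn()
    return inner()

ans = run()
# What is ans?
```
55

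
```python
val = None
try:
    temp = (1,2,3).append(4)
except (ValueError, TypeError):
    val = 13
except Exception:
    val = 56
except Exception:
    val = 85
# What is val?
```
56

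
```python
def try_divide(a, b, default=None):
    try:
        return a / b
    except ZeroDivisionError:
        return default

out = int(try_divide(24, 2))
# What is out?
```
12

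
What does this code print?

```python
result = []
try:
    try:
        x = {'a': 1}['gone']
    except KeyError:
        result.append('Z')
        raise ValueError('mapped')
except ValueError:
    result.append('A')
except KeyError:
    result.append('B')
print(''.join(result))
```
ZA

New ValueError raised, caught by outer ValueError handler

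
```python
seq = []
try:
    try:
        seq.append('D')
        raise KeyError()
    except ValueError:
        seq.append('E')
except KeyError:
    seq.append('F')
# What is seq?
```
['D', 'F']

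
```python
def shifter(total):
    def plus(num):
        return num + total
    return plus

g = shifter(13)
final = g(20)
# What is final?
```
33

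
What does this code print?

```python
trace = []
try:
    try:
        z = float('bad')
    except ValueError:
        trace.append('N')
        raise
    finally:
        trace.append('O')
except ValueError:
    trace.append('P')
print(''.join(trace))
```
NOP

finally runs before re-raised exception propagates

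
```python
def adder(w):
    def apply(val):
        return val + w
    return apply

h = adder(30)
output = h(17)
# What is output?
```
47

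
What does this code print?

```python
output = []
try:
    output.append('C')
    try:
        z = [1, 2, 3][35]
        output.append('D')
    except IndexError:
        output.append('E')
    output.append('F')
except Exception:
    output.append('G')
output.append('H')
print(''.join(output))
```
CEFH

Inner exception caught by inner handler, outer continues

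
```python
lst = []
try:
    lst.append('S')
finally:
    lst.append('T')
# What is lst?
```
['S', 'T']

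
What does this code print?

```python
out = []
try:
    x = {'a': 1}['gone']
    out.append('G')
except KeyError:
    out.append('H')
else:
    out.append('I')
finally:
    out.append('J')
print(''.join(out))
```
HJ

Exception: except runs, else skipped, finally runs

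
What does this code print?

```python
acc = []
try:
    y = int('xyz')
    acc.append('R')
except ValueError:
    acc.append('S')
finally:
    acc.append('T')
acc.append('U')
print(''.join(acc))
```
STU

finally always runs, even after exception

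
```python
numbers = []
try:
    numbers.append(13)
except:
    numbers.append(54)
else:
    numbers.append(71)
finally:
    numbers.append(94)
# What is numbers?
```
[13, 71, 94]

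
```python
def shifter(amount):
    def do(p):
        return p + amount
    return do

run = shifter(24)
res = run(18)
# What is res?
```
42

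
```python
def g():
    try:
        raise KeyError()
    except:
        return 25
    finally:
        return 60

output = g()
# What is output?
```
60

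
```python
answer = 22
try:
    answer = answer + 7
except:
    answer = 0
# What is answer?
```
29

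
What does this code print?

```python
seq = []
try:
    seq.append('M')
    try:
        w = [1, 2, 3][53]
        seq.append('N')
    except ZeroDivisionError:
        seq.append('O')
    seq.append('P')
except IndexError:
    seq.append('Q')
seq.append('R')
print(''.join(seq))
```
MQR

Inner handler doesn't match, propagates to outer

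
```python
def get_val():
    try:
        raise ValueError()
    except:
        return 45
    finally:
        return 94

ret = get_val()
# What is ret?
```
94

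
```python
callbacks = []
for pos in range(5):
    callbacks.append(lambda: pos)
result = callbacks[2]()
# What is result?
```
4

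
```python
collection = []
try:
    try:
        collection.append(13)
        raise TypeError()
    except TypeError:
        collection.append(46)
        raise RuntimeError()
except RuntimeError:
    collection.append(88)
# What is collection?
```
[13, 46, 88]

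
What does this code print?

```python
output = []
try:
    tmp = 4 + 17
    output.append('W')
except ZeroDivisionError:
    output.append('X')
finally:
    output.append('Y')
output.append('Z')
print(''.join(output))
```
WYZ

finally runs after normal execution too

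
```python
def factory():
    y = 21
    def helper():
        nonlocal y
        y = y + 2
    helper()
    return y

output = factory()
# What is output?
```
23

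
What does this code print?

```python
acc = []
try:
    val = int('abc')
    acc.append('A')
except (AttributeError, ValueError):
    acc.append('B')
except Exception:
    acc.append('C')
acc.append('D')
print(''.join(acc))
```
BD

ValueError matches tuple containing it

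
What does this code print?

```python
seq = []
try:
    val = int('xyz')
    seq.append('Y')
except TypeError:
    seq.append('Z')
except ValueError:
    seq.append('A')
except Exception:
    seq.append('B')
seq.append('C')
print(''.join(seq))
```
AC

ValueError matches before generic Exception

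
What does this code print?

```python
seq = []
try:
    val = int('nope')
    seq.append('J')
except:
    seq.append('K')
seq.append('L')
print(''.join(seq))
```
KL

Exception raised in try, caught by bare except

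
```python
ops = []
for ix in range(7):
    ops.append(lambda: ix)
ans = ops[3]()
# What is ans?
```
6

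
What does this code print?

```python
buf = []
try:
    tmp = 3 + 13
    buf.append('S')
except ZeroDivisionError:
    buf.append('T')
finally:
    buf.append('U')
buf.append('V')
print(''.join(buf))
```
SUV

finally runs after normal execution too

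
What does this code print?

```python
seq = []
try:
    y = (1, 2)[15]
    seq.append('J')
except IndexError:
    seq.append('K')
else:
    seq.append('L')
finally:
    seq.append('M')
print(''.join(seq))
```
KM

Exception: except runs, else skipped, finally runs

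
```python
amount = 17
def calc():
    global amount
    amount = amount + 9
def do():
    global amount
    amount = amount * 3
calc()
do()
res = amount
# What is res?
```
78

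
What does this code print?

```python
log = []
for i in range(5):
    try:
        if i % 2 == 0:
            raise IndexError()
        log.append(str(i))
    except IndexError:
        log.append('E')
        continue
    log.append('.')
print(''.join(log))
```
E1.E3.E

continue in except skips rest of loop body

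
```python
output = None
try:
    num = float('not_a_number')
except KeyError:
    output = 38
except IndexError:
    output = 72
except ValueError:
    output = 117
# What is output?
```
117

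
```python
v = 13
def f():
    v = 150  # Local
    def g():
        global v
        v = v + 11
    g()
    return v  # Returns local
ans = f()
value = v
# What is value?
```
24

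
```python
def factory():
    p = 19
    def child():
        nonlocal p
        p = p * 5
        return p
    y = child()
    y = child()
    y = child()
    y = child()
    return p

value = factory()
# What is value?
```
11875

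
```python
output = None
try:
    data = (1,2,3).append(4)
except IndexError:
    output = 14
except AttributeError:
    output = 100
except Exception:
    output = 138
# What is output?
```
100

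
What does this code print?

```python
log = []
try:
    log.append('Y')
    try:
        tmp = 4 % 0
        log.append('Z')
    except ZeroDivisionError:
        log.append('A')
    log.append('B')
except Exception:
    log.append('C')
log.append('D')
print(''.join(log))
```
YABD

Inner exception caught by inner handler, outer continues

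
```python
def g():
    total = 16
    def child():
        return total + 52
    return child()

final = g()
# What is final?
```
68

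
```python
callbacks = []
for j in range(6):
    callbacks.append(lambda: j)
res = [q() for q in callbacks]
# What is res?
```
[5, 5, 5, 5, 5, 5]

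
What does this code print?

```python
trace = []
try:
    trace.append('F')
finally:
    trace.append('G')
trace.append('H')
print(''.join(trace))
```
FGH

try/finally without except, no exception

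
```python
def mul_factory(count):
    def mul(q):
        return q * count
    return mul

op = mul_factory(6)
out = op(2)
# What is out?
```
12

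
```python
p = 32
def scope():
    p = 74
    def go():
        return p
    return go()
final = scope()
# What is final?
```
74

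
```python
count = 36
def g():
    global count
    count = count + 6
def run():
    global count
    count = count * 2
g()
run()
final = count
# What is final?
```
84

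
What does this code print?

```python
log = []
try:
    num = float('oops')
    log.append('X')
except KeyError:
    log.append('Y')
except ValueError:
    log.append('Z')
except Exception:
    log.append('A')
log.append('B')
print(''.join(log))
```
ZB

ValueError matches before generic Exception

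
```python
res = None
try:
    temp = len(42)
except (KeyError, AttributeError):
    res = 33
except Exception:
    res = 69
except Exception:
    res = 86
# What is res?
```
69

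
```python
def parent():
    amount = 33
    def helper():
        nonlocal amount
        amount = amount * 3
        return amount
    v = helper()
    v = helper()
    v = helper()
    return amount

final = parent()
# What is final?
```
891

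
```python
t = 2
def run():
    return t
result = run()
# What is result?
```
2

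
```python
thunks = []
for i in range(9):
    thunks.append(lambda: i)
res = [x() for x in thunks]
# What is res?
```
[8, 8, 8, 8, 8, 8, 8, 8, 8]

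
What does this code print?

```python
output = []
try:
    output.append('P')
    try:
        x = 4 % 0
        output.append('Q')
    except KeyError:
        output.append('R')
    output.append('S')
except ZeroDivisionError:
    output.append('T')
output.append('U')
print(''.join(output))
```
PTU

Inner handler doesn't match, propagates to outer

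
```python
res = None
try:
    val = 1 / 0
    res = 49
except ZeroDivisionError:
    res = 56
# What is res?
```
56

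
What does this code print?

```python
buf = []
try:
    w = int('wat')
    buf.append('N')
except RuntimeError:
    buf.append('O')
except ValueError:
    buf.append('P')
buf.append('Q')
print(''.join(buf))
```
PQ

ValueError is caught by its specific handler, not RuntimeError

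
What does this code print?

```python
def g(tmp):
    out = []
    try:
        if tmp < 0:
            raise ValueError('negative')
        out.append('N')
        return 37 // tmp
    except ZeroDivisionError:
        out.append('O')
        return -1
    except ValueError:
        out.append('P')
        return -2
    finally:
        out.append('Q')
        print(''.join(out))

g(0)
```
NOQ

tmp=0 causes ZeroDivisionError, caught, finally prints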